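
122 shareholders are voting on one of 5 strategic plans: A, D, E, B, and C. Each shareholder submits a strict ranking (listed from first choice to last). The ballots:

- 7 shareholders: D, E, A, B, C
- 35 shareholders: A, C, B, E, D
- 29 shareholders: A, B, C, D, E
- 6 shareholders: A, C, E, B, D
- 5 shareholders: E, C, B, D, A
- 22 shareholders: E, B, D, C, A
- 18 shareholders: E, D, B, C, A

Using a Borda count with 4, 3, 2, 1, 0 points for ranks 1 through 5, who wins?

A: 7·2 + 35·4 + 29·4 + 6·4 + 5·0 + 22·0 + 18·0 = 294
D: 7·4 + 35·0 + 29·1 + 6·0 + 5·1 + 22·2 + 18·3 = 160
E: 7·3 + 35·1 + 29·0 + 6·2 + 5·4 + 22·4 + 18·4 = 248
B: 7·1 + 35·2 + 29·3 + 6·1 + 5·2 + 22·3 + 18·2 = 282
C: 7·0 + 35·3 + 29·2 + 6·3 + 5·3 + 22·1 + 18·1 = 236
A has the highest Borda score (294).

A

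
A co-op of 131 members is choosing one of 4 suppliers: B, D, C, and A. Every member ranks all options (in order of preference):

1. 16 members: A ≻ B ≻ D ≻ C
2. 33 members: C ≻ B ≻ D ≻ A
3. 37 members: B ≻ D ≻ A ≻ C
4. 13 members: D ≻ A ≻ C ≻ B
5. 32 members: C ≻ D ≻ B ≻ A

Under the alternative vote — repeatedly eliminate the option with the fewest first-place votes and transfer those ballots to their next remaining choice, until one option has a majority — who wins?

Round 1: B 37, D 13, C 65, A 16. Eliminate D.
Round 2: B 37, C 65, A 29. Eliminate A.
Round 3: B 53, C 78. C has a majority.

C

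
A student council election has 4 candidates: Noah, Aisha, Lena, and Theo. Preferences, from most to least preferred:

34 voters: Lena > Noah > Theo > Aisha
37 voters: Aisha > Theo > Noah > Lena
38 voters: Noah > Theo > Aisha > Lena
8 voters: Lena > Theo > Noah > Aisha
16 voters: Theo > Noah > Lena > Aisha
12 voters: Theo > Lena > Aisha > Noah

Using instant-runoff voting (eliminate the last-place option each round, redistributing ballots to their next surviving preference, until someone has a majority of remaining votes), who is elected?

Round 1: Noah 38, Aisha 37, Lena 42, Theo 28. Eliminate Theo.
Round 2: Noah 54, Aisha 37, Lena 54. Eliminate Aisha.
Round 3: Noah 91, Lena 54. Noah has a majority.

Noah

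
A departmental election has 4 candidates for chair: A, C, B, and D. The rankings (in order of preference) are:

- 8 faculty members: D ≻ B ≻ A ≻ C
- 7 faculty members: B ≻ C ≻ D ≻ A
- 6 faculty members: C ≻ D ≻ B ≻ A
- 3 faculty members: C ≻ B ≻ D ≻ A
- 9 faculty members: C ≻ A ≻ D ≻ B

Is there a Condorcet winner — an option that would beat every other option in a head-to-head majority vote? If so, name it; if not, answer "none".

C

C vs A: 25–8 for C.
C vs B: 18–15 for C.
C vs D: 25–8 for C.
C beats every other option head-to-head.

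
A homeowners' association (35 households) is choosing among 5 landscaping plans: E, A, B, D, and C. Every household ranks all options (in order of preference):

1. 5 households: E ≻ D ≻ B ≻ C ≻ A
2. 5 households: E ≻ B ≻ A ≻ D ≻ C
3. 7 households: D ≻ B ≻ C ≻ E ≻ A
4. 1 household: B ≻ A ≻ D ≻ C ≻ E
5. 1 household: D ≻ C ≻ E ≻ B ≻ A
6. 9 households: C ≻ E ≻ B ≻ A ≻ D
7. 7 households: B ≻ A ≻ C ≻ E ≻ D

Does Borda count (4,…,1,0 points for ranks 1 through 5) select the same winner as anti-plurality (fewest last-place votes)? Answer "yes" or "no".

yes

Borda — scores: E 83, A 43, B 97, D 54, C 73. Winner: B.
Anti-plurality — last-place votes: E 1, A 13, B 0, D 16, C 5. Winner: B.
The two methods agree.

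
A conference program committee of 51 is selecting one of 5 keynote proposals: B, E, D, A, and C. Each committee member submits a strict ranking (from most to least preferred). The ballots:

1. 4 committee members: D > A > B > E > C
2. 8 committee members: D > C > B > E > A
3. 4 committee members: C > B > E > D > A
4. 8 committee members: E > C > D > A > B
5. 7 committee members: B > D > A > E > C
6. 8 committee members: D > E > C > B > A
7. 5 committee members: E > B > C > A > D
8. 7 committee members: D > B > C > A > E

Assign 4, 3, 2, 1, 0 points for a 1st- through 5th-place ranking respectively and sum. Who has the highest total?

B: 4·2 + 8·2 + 4·3 + 8·0 + 7·4 + 8·1 + 5·3 + 7·3 = 108
E: 4·1 + 8·1 + 4·2 + 8·4 + 7·1 + 8·3 + 5·4 + 7·0 = 103
D: 4·4 + 8·4 + 4·1 + 8·2 + 7·3 + 8·4 + 5·0 + 7·4 = 149
A: 4·3 + 8·0 + 4·0 + 8·1 + 7·2 + 8·0 + 5·1 + 7·1 = 46
C: 4·0 + 8·3 + 4·4 + 8·3 + 7·0 + 8·2 + 5·2 + 7·2 = 104
D has the highest Borda score (149).

D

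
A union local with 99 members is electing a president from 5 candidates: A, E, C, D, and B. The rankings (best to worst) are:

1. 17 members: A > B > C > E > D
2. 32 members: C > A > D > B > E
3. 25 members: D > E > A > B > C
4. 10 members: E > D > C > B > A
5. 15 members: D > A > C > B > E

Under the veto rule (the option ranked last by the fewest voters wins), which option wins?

Last-place votes: A 10, E 47, C 25, D 17, B 0.
B is ranked last by the fewest voters, so B wins.

B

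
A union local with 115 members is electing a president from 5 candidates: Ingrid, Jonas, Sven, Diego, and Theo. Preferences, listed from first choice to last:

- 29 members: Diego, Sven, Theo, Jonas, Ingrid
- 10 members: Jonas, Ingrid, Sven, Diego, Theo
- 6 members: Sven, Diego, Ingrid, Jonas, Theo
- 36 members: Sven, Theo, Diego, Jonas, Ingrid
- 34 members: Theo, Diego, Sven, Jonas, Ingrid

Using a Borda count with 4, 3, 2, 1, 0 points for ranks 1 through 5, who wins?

Ingrid: 29·0 + 10·3 + 6·2 + 36·0 + 34·0 = 42
Jonas: 29·1 + 10·4 + 6·1 + 36·1 + 34·1 = 145
Sven: 29·3 + 10·2 + 6·4 + 36·4 + 34·2 = 343
Diego: 29·4 + 10·1 + 6·3 + 36·2 + 34·3 = 318
Theo: 29·2 + 10·0 + 6·0 + 36·3 + 34·4 = 302
Sven has the highest Borda score (343).

Sven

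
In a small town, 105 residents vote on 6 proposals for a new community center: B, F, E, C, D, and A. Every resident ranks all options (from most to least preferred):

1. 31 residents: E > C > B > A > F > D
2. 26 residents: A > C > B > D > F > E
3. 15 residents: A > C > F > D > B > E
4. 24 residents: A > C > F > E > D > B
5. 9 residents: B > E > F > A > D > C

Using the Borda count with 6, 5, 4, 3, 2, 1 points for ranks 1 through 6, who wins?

B: 31·4 + 26·4 + 15·2 + 24·1 + 9·6 = 336
F: 31·2 + 26·2 + 15·4 + 24·4 + 9·4 = 306
E: 31·6 + 26·1 + 15·1 + 24·3 + 9·5 = 344
C: 31·5 + 26·5 + 15·5 + 24·5 + 9·1 = 489
D: 31·1 + 26·3 + 15·3 + 24·2 + 9·2 = 220
A: 31·3 + 26·6 + 15·6 + 24·6 + 9·3 = 510
A has the highest Borda score (510).

A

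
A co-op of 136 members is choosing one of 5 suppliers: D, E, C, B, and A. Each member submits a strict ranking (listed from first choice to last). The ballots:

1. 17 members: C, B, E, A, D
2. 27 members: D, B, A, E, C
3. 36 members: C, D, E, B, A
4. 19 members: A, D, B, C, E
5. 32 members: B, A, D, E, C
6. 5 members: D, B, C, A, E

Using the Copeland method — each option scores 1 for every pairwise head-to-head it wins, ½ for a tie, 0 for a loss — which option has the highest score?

D: beats E, C, and B; ties A → score 3.5.
E: loses to D, C, B, and A → score 0.
C: beats E; loses to D, B, and A → score 1.
B: beats E, C, and A; loses to D → score 3.
A: beats E and C; ties D; loses to B → score 2.5.
D has the best pairwise record.

D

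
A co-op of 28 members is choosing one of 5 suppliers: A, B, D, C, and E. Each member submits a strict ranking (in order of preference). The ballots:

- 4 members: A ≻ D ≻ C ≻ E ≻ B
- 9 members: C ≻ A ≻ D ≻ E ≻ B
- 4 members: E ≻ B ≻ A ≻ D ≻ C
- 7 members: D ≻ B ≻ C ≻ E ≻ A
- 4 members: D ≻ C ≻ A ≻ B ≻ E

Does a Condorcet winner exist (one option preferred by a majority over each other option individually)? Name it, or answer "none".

Checking pairwise contests:
C beats A 20–8.
A beats B 17–11.
A beats D 17–11.
D beats C 19–9.
A beats E 17–11.
Every option loses at least one head-to-head, so there is no Condorcet winner.

none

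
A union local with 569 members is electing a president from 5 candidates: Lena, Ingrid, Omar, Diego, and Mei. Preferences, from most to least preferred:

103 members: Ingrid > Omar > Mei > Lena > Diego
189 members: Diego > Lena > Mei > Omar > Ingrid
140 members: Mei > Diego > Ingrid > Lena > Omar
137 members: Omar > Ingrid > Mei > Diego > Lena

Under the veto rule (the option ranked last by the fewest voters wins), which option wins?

Last-place votes: Lena 137, Ingrid 189, Omar 140, Diego 103, Mei 0.
Mei is ranked last by the fewest voters, so Mei wins.

Mei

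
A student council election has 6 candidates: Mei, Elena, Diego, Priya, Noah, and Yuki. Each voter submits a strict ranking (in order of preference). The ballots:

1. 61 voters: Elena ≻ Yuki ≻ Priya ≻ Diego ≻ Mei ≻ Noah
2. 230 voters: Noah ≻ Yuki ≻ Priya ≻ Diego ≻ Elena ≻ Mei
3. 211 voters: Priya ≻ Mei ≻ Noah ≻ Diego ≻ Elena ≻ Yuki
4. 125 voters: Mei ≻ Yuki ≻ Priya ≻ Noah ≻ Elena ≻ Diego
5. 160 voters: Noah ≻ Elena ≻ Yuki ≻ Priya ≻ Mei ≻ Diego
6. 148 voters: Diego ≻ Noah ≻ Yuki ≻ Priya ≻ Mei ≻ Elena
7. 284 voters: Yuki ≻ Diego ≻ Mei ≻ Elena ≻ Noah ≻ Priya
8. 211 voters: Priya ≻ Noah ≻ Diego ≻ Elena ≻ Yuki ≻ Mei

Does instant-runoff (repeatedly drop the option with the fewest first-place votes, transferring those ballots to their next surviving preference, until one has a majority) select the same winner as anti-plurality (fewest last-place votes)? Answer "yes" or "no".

yes

Instant-runoff — R1 Mei 125, Elena 61, Diego 148, Priya 422, Noah 390, Yuki 284 (Elena out); R2 Mei 125, Diego 148, Priya 422, Noah 390, Yuki 345 (Mei out); R3 Diego 148, Priya 422, Noah 390, Yuki 470 (Diego out); R4 Priya 422, Noah 538, Yuki 470 (Priya out); R5 Noah 960, Yuki 470 (Noah winner). Winner: Noah.
Anti-plurality — last-place votes: Mei 441, Elena 148, Diego 285, Priya 284, Noah 61, Yuki 211. Winner: Noah.
The two methods agree.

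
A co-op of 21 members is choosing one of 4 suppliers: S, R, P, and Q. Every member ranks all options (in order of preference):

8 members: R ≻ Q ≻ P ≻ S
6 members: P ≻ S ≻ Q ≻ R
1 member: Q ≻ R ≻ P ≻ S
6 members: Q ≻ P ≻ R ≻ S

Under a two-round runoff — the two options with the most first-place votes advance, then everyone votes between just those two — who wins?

Round 1 first-place votes: S 0, R 8, P 6, Q 7.
R and Q advance.
Runoff: R is preferred to Q by 8 voters; Q by 13.
Q wins the runoff.

Q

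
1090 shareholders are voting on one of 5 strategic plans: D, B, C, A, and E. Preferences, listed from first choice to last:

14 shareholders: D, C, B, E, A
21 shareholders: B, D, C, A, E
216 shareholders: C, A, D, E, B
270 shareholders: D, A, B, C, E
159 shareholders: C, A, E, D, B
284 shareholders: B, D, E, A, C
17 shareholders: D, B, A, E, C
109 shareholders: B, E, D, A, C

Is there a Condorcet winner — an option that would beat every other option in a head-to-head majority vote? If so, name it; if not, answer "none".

D vs B: 676–414 for D.
D vs C: 715–375 for D.
D vs A: 715–375 for D.
D vs E: 822–268 for D.
D beats every other option head-to-head.

D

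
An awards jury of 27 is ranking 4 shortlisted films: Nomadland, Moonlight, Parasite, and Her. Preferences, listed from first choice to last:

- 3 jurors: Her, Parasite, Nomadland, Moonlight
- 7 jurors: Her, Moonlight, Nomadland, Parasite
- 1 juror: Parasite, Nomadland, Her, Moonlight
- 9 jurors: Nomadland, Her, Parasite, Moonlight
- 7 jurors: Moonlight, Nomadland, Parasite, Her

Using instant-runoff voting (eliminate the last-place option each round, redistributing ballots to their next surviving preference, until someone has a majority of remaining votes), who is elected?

Nomadland

Round 1: Nomadland 9, Moonlight 7, Parasite 1, Her 10. Eliminate Parasite.
Round 2: Nomadland 10, Moonlight 7, Her 10. Eliminate Moonlight.
Round 3: Nomadland 17, Her 10. Nomadland has a majority.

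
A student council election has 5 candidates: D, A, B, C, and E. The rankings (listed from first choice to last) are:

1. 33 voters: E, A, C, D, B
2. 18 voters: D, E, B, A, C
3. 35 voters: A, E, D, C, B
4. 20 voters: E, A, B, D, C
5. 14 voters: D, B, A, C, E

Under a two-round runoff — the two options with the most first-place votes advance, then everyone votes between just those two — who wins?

E

Round 1 first-place votes: D 32, A 35, B 0, C 0, E 53.
E and A advance.
Runoff: E is preferred to A by 71 voters; A by 49.
E wins the runoff.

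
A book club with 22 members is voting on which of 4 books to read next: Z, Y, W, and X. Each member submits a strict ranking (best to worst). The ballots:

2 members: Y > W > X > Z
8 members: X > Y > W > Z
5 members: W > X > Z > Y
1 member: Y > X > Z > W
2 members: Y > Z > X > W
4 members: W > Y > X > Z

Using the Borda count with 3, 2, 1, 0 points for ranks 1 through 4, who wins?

X

Z: 2·0 + 8·0 + 5·1 + 1·1 + 2·2 + 4·0 = 10
Y: 2·3 + 8·2 + 5·0 + 1·3 + 2·3 + 4·2 = 39
W: 2·2 + 8·1 + 5·3 + 1·0 + 2·0 + 4·3 = 39
X: 2·1 + 8·3 + 5·2 + 1·2 + 2·1 + 4·1 = 44
X has the highest Borda score (44).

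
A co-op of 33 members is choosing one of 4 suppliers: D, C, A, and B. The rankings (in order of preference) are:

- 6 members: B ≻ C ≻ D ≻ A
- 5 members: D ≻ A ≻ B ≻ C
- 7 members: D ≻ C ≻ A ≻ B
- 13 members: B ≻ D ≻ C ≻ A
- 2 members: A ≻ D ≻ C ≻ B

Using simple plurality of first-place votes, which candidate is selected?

First-place votes: D 12, C 0, A 2, B 19.
B has the most first-place votes.

B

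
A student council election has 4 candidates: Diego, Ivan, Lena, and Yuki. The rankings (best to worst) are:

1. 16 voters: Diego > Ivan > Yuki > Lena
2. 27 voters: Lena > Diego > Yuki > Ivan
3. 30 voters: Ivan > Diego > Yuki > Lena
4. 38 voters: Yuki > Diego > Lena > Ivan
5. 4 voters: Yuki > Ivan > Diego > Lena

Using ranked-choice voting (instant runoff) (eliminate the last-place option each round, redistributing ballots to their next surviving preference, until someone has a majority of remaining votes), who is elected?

Yuki

Round 1: Diego 16, Ivan 30, Lena 27, Yuki 42. Eliminate Diego.
Round 2: Ivan 46, Lena 27, Yuki 42. Eliminate Lena.
Round 3: Ivan 46, Yuki 69. Yuki has a majority.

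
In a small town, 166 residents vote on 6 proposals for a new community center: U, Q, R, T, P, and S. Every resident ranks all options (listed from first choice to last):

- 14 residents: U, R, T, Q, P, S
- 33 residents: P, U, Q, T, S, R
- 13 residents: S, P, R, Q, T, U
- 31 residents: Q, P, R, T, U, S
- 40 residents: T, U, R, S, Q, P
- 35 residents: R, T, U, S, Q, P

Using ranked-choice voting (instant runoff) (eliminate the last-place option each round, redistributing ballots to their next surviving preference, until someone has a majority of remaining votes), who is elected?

Round 1: U 14, Q 31, R 35, T 40, P 33, S 13. Eliminate S.
Round 2: U 14, Q 31, R 35, T 40, P 46. Eliminate U.
Round 3: Q 31, R 49, T 40, P 46. Eliminate Q.
Round 4: R 49, T 40, P 77. Eliminate T.
Round 5: R 89, P 77. R has a majority.

R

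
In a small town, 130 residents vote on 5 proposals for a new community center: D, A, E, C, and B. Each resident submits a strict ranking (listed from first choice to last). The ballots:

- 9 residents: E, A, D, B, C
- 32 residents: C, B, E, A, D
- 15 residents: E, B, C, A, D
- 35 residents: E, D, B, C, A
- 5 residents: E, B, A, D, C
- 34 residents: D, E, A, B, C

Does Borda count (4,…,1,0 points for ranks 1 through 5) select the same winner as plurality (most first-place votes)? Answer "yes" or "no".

Borda — scores: D 264, A 152, E 422, C 193, B 269. Winner: E.
Plurality — first-place votes: D 34, A 0, E 64, C 32, B 0. Winner: E.
The two methods agree.

yes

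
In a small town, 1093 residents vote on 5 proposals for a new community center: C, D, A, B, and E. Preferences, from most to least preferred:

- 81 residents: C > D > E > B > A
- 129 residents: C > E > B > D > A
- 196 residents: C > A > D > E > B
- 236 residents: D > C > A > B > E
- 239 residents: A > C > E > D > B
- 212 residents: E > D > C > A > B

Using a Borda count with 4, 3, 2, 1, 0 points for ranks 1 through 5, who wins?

C: 81·4 + 129·4 + 196·4 + 236·3 + 239·3 + 212·2 = 3473
D: 81·3 + 129·1 + 196·2 + 236·4 + 239·1 + 212·3 = 2583
A: 81·0 + 129·0 + 196·3 + 236·2 + 239·4 + 212·1 = 2228
B: 81·1 + 129·2 + 196·0 + 236·1 + 239·0 + 212·0 = 575
E: 81·2 + 129·3 + 196·1 + 236·0 + 239·2 + 212·4 = 2071
C has the highest Borda score (3473).

C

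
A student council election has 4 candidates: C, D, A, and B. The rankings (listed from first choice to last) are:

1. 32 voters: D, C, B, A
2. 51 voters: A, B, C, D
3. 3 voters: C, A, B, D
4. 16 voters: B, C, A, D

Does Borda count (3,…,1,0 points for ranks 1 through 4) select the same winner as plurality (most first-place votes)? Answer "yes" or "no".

Borda — scores: C 156, D 96, A 175, B 185. Winner: B.
Plurality — first-place votes: C 3, D 32, A 51, B 16. Winner: A.
The two methods disagree.

no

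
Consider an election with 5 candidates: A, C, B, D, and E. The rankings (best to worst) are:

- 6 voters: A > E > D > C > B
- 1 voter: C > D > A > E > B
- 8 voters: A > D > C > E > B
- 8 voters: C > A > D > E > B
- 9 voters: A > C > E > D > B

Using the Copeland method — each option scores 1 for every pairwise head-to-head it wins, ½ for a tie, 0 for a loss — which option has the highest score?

A

A: beats C, B, D, and E → score 4.
C: beats B, D, and E; loses to A → score 3.
B: loses to A, C, D, and E → score 0.
D: beats B and E; loses to A and C → score 2.
E: beats B; loses to A, C, and D → score 1.
A has the best pairwise record.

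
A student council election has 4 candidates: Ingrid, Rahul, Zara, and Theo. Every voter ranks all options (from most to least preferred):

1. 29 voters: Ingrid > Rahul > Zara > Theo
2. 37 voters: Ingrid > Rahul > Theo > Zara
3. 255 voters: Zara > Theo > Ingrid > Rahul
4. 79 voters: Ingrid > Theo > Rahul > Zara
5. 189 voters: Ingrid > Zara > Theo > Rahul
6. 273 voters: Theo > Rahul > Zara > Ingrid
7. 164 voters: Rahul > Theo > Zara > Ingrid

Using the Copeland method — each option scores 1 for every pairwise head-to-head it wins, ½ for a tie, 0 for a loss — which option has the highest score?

Ingrid: beats Rahul; loses to Zara and Theo → score 1.
Rahul: beats Zara; loses to Ingrid and Theo → score 1.
Zara: beats Ingrid; loses to Rahul and Theo → score 1.
Theo: beats Ingrid, Rahul, and Zara → score 3.
Theo has the best pairwise record.

Theo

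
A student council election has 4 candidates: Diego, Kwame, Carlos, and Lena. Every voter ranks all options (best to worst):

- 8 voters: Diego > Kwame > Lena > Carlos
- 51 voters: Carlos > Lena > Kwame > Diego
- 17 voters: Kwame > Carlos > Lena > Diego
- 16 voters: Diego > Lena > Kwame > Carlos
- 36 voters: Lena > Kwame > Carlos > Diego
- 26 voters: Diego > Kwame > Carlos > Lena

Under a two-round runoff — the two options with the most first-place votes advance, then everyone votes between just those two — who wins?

Round 1 first-place votes: Diego 50, Kwame 17, Carlos 51, Lena 36.
Carlos and Diego advance.
Runoff: Carlos is preferred to Diego by 104 voters; Diego by 50.
Carlos wins the runoff.

Carlos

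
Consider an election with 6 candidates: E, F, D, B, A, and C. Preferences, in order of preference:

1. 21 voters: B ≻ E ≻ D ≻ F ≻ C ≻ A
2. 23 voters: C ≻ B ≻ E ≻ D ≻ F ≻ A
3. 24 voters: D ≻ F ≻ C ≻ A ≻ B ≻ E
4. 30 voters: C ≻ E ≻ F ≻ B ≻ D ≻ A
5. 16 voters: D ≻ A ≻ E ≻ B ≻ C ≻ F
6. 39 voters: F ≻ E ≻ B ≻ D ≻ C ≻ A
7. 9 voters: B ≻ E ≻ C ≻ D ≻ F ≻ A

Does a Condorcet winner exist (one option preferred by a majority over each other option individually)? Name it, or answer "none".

E

E vs F: 99–63 for E.
E vs D: 122–40 for E.
E vs B: 85–77 for E.
E vs A: 122–40 for E.
E vs C: 85–77 for E.
E beats every other option head-to-head.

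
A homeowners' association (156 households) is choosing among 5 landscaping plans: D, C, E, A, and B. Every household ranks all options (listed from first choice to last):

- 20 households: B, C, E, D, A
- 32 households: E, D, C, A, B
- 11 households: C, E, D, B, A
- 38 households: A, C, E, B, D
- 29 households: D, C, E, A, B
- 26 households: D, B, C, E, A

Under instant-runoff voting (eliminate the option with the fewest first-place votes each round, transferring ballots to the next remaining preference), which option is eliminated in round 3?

Round 1: D 55, C 11, E 32, A 38, B 20. Eliminate C.
Round 2: D 55, E 43, A 38, B 20. Eliminate B.
Round 3: D 55, E 63, A 38. Eliminate A.

A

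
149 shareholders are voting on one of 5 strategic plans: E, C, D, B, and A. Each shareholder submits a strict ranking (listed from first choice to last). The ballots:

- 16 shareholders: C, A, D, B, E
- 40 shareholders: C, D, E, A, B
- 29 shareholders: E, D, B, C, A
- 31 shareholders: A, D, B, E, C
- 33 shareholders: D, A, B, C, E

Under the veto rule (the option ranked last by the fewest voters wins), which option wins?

D

Last-place votes: E 49, C 31, D 0, B 40, A 29.
D is ranked last by the fewest voters, so D wins.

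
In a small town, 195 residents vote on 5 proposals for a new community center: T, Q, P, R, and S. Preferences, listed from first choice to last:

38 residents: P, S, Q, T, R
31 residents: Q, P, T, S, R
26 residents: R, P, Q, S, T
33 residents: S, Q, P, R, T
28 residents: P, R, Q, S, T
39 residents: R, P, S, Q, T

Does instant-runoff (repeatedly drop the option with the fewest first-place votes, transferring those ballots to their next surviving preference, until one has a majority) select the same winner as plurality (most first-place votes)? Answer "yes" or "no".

yes

Instant-runoff — R1 T 0, Q 31, P 66, R 65, S 33 (T out); R2 Q 31, P 66, R 65, S 33 (Q out); R3 P 97, R 65, S 33 (S out); R4 P 130, R 65 (P winner). Winner: P.
Plurality — first-place votes: T 0, Q 31, P 66, R 65, S 33. Winner: P.
The two methods agree.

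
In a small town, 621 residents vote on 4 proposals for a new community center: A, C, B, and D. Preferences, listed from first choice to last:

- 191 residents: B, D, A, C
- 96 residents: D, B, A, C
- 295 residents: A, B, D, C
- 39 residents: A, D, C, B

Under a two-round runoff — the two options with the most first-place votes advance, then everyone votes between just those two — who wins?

A

Round 1 first-place votes: A 334, C 0, B 191, D 96.
A and B advance.
Runoff: A is preferred to B by 334 voters; B by 287.
A wins the runoff.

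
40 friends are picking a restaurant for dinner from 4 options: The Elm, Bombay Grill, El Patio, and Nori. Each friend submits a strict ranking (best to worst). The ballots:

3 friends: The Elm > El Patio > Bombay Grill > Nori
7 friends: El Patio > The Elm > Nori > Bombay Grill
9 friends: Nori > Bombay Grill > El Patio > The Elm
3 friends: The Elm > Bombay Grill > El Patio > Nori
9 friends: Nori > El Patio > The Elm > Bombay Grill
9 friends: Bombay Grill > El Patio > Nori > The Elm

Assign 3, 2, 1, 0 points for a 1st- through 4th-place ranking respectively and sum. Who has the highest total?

El Patio

The Elm: 3·3 + 7·2 + 9·0 + 3·3 + 9·1 + 9·0 = 41
Bombay Grill: 3·1 + 7·0 + 9·2 + 3·2 + 9·0 + 9·3 = 54
El Patio: 3·2 + 7·3 + 9·1 + 3·1 + 9·2 + 9·2 = 75
Nori: 3·0 + 7·1 + 9·3 + 3·0 + 9·3 + 9·1 = 70
El Patio has the highest Borda score (75).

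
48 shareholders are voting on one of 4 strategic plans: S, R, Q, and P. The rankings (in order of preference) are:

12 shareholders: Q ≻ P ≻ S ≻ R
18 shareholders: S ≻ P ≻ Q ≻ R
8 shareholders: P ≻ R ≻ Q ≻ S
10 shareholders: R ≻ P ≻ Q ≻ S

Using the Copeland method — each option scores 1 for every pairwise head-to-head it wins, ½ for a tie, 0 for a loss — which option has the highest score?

P

S: beats R; loses to Q and P → score 1.
R: loses to S, Q, and P → score 0.
Q: beats S and R; loses to P → score 2.
P: beats S, R, and Q → score 3.
P has the best pairwise record.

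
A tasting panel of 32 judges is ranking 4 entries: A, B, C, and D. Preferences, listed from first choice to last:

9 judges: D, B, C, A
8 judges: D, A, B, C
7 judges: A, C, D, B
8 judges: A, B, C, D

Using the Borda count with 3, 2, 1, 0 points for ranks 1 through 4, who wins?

A: 9·0 + 8·2 + 7·3 + 8·3 = 61
B: 9·2 + 8·1 + 7·0 + 8·2 = 42
C: 9·1 + 8·0 + 7·2 + 8·1 = 31
D: 9·3 + 8·3 + 7·1 + 8·0 = 58
A has the highest Borda score (61).

A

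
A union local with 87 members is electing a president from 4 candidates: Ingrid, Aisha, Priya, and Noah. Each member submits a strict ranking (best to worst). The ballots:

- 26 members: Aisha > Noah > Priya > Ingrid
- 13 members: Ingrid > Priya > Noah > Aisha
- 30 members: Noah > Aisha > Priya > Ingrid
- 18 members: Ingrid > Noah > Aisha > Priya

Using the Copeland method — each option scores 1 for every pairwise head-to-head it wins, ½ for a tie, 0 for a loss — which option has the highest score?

Noah

Ingrid: loses to Aisha, Priya, and Noah → score 0.
Aisha: beats Ingrid and Priya; loses to Noah → score 2.
Priya: beats Ingrid; loses to Aisha and Noah → score 1.
Noah: beats Ingrid, Aisha, and Priya → score 3.
Noah has the best pairwise record.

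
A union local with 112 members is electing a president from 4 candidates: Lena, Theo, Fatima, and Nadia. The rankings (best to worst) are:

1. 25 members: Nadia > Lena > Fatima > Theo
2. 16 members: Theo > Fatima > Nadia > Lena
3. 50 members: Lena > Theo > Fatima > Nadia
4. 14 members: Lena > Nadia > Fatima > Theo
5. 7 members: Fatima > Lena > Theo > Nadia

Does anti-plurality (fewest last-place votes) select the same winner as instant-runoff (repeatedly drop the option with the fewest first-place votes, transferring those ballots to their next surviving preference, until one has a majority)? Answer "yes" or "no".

no

Anti-plurality — last-place votes: Lena 16, Theo 39, Fatima 0, Nadia 57. Winner: Fatima.
Instant-runoff — R1 Lena 64, Theo 16, Fatima 7, Nadia 25 (Lena winner). Winner: Lena.
The two methods disagree.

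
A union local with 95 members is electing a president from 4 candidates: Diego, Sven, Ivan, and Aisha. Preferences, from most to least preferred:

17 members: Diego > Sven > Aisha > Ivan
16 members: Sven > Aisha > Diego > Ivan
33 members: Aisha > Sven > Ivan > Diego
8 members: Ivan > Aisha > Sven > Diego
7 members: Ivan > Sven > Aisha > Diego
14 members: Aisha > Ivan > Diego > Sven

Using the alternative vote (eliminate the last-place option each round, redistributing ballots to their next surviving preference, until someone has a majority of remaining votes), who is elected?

Round 1: Diego 17, Sven 16, Ivan 15, Aisha 47. Eliminate Ivan.
Round 2: Diego 17, Sven 23, Aisha 55. Aisha has a majority.

Aisha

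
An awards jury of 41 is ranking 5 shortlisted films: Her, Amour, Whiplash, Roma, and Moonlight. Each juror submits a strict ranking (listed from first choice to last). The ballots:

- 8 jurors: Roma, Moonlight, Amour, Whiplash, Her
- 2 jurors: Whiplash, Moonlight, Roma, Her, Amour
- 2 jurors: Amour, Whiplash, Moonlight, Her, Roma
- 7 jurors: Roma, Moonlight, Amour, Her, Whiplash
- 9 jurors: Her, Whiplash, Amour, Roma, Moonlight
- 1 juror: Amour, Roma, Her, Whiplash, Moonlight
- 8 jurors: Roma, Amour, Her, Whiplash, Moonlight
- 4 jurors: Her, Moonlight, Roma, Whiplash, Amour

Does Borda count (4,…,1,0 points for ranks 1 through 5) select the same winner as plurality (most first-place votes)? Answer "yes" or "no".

Borda — scores: Her 81, Amour 84, Whiplash 62, Roma 116, Moonlight 67. Winner: Roma.
Plurality — first-place votes: Her 13, Amour 3, Whiplash 2, Roma 23, Moonlight 0. Winner: Roma.
The two methods agree.

yes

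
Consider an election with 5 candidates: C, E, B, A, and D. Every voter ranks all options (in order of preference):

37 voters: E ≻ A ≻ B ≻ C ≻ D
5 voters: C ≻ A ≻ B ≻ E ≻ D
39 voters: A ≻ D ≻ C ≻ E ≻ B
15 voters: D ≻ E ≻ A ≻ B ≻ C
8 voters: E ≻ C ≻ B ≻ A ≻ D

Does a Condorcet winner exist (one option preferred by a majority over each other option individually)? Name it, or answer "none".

none

Checking pairwise contests:
E beats C 60–44.
D beats E 54–50.
E beats B 99–5.
E beats A 60–44.
A beats D 89–15.
Every option loses at least one head-to-head, so there is no Condorcet winner.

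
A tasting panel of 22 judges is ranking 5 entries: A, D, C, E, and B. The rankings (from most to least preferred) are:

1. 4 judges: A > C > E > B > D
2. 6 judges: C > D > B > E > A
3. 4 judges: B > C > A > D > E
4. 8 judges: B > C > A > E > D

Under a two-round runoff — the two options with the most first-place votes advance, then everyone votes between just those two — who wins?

Round 1 first-place votes: A 4, D 0, C 6, E 0, B 12.
B and C advance.
Runoff: B is preferred to C by 12 voters; C by 10.
B wins the runoff.

B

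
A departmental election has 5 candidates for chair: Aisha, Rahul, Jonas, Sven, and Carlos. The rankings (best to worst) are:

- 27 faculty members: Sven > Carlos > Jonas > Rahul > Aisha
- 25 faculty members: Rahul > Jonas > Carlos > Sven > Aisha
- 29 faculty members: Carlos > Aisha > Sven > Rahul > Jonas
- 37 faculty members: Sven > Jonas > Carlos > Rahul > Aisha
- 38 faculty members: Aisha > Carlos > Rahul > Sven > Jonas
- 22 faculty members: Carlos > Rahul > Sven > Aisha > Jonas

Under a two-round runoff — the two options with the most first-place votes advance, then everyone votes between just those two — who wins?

Carlos

Round 1 first-place votes: Aisha 38, Rahul 25, Jonas 0, Sven 64, Carlos 51.
Sven and Carlos advance.
Runoff: Sven is preferred to Carlos by 64 voters; Carlos by 114.
Carlos wins the runoff.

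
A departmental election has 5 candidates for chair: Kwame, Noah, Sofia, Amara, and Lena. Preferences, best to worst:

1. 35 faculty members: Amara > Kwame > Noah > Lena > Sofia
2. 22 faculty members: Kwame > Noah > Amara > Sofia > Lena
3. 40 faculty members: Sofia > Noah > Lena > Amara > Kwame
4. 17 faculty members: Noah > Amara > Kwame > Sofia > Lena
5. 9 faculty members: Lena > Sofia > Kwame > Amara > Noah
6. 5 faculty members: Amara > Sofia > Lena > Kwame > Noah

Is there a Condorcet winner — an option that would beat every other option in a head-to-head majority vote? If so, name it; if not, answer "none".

Checking pairwise contests:
Amara beats Kwame 97–31.
Kwame beats Noah 71–57.
Kwame beats Sofia 74–54.
Noah beats Amara 79–49.
Kwame beats Lena 74–54.
Every option loses at least one head-to-head, so there is no Condorcet winner.

none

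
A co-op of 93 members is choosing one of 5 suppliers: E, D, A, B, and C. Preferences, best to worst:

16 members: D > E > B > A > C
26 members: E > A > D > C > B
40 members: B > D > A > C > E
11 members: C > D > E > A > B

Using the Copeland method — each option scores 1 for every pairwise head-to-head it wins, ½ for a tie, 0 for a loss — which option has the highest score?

E: beats A and B; loses to D and C → score 2.
D: beats E, A, B, and C → score 4.
A: beats C; loses to E, D, and B → score 1.
B: beats A and C; loses to E and D → score 2.
C: beats E; loses to D, A, and B → score 1.
D has the best pairwise record.

D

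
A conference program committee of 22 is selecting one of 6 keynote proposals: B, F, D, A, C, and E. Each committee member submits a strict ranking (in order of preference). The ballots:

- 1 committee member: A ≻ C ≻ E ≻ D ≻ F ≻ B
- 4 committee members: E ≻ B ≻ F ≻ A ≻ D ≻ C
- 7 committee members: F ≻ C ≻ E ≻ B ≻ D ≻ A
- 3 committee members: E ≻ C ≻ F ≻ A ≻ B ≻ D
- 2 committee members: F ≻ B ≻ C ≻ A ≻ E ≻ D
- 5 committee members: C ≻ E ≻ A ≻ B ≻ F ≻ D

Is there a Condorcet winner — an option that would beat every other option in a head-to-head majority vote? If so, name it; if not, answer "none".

none

Checking pairwise contests:
F beats B 13–9.
E beats F 13–9.
B beats D 21–1.
B beats A 13–9.
F beats C 13–9.
C beats E 15–7.
Every option loses at least one head-to-head, so there is no Condorcet winner.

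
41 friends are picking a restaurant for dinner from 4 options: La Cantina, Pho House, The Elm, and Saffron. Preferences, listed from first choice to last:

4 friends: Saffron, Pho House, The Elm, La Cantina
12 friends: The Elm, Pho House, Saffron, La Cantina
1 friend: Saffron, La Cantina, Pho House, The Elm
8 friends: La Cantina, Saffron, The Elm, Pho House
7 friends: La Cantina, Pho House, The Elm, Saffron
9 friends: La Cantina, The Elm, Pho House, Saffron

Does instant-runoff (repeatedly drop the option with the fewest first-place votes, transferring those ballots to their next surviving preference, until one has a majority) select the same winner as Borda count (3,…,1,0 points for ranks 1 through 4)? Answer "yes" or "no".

Instant-runoff — R1 La Cantina 24, Pho House 0, The Elm 12, Saffron 5 (La Cantina winner). Winner: La Cantina.
Borda — scores: La Cantina 74, Pho House 56, The Elm 73, Saffron 43. Winner: La Cantina.
The two methods agree.

yes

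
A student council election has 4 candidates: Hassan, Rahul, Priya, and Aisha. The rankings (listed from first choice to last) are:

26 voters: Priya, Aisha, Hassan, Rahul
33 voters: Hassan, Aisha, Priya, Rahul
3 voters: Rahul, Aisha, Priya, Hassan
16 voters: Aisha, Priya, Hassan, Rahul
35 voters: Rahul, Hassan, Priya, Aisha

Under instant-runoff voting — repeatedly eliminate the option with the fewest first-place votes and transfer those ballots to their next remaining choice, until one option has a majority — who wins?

Round 1: Hassan 33, Rahul 38, Priya 26, Aisha 16. Eliminate Aisha.
Round 2: Hassan 33, Rahul 38, Priya 42. Eliminate Hassan.
Round 3: Rahul 38, Priya 75. Priya has a majority.

Priya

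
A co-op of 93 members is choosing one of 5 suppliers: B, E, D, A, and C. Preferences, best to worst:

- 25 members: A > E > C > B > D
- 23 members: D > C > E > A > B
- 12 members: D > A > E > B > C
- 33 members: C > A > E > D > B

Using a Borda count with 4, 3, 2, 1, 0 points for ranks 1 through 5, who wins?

A

B: 25·1 + 23·0 + 12·1 + 33·0 = 37
E: 25·3 + 23·2 + 12·2 + 33·2 = 211
D: 25·0 + 23·4 + 12·4 + 33·1 = 173
A: 25·4 + 23·1 + 12·3 + 33·3 = 258
C: 25·2 + 23·3 + 12·0 + 33·4 = 251
A has the highest Borda score (258).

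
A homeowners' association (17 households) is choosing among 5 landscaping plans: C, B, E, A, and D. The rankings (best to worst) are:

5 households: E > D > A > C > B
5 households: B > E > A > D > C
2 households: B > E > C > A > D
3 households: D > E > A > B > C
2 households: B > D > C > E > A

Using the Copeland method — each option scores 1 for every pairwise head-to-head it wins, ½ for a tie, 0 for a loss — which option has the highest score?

C: loses to B, E, A, and D → score 0.
B: beats C, E, A, and D → score 4.
E: beats C, A, and D; loses to B → score 3.
A: beats C; loses to B, E, and D → score 1.
D: beats C and A; loses to B and E → score 2.
B has the best pairwise record.

B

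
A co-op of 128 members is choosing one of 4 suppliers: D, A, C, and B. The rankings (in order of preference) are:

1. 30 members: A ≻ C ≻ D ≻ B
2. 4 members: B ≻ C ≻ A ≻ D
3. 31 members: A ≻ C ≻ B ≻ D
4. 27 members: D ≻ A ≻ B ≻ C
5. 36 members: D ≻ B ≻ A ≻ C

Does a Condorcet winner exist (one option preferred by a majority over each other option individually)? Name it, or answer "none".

A

A vs D: 65–63 for A.
A vs C: 124–4 for A.
A vs B: 88–40 for A.
A beats every other option head-to-head.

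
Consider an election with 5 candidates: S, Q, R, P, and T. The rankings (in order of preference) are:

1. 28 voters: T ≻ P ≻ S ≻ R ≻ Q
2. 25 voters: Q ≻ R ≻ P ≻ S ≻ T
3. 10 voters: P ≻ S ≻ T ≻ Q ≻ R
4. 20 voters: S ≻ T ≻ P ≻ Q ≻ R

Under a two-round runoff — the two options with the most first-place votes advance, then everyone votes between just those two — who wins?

Round 1 first-place votes: S 20, Q 25, R 0, P 10, T 28.
T and Q advance.
Runoff: T is preferred to Q by 58 voters; Q by 25.
T wins the runoff.

T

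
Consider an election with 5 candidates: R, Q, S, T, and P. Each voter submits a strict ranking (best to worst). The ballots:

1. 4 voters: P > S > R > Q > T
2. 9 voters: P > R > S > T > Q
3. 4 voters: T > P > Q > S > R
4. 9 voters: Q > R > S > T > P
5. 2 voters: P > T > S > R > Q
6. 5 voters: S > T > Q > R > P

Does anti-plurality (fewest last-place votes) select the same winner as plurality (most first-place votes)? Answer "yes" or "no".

Anti-plurality — last-place votes: R 4, Q 11, S 0, T 4, P 14. Winner: S.
Plurality — first-place votes: R 0, Q 9, S 5, T 4, P 15. Winner: P.
The two methods disagree.

no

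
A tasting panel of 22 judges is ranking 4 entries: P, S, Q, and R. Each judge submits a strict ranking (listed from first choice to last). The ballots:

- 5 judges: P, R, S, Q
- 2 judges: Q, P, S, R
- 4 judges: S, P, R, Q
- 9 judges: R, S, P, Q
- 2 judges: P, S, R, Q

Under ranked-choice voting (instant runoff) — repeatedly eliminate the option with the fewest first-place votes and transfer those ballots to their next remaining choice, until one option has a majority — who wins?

P

Round 1: P 7, S 4, Q 2, R 9. Eliminate Q.
Round 2: P 9, S 4, R 9. Eliminate S.
Round 3: P 13, R 9. P has a majority.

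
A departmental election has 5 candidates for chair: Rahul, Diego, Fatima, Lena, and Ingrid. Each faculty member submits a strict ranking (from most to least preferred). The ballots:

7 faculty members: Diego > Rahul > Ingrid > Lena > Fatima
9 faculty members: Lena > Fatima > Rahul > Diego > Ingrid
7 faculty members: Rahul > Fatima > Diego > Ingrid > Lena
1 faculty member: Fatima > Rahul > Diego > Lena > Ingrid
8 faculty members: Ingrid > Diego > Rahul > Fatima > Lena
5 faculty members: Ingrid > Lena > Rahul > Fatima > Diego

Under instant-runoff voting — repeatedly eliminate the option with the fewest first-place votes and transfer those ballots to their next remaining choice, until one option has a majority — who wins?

Rahul

Round 1: Rahul 7, Diego 7, Fatima 1, Lena 9, Ingrid 13. Eliminate Fatima.
Round 2: Rahul 8, Diego 7, Lena 9, Ingrid 13. Eliminate Diego.
Round 3: Rahul 15, Lena 9, Ingrid 13. Eliminate Lena.
Round 4: Rahul 24, Ingrid 13. Rahul has a majority.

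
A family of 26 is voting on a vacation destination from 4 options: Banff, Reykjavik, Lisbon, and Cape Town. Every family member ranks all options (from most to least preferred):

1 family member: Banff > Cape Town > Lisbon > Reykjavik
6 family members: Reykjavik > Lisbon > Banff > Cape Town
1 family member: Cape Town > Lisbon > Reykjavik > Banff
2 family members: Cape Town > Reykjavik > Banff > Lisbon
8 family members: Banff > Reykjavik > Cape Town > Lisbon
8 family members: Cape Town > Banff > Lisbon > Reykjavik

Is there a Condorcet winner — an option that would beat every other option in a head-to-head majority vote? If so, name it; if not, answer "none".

Banff vs Reykjavik: 17–9 for Banff.
Banff vs Lisbon: 19–7 for Banff.
Banff vs Cape Town: 15–11 for Banff.
Banff beats every other option head-to-head.

Banff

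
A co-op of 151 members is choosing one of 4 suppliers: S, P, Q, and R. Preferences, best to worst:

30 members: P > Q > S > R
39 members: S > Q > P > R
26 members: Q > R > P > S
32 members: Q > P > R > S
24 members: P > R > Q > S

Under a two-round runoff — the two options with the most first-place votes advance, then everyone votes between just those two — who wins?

Q

Round 1 first-place votes: S 39, P 54, Q 58, R 0.
Q and P advance.
Runoff: Q is preferred to P by 97 voters; P by 54.
Q wins the runoff.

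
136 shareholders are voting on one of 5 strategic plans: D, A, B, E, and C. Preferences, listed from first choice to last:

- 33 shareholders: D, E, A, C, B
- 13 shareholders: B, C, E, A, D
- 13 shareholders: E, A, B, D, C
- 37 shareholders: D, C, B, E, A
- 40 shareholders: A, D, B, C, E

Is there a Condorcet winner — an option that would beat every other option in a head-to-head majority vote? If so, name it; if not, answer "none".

D vs A: 70–66 for D.
D vs B: 110–26 for D.
D vs E: 110–26 for D.
D vs C: 123–13 for D.
D beats every other option head-to-head.

D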